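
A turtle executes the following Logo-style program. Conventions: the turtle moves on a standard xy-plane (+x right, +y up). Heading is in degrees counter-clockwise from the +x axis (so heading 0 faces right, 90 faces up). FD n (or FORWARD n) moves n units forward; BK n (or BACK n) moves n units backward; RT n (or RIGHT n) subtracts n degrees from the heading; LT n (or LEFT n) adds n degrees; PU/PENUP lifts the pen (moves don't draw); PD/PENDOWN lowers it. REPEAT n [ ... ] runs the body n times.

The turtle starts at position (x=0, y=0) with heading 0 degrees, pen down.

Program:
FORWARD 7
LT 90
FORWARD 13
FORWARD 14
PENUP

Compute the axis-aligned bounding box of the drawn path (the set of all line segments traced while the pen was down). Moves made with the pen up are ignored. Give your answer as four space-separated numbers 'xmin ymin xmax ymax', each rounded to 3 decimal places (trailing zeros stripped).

Executing turtle program step by step:
Start: pos=(0,0), heading=0, pen down
FD 7: (0,0) -> (7,0) [heading=0, draw]
LT 90: heading 0 -> 90
FD 13: (7,0) -> (7,13) [heading=90, draw]
FD 14: (7,13) -> (7,27) [heading=90, draw]
PU: pen up
Final: pos=(7,27), heading=90, 3 segment(s) drawn

Segment endpoints: x in {0, 7, 7, 7}, y in {0, 13, 27}
xmin=0, ymin=0, xmax=7, ymax=27

Answer: 0 0 7 27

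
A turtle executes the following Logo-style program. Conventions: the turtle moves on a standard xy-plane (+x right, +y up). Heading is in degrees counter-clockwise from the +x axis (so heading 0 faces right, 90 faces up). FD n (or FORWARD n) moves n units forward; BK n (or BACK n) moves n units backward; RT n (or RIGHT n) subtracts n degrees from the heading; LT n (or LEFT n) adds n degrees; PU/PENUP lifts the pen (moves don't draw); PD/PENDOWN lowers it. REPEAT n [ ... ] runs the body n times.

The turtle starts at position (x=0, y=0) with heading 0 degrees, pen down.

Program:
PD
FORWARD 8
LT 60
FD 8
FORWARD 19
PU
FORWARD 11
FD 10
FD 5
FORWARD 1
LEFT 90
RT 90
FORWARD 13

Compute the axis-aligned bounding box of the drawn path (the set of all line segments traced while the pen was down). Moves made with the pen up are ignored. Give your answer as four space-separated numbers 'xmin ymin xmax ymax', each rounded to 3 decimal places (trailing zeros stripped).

Answer: 0 0 21.5 23.383

Derivation:
Executing turtle program step by step:
Start: pos=(0,0), heading=0, pen down
PD: pen down
FD 8: (0,0) -> (8,0) [heading=0, draw]
LT 60: heading 0 -> 60
FD 8: (8,0) -> (12,6.928) [heading=60, draw]
FD 19: (12,6.928) -> (21.5,23.383) [heading=60, draw]
PU: pen up
FD 11: (21.5,23.383) -> (27,32.909) [heading=60, move]
FD 10: (27,32.909) -> (32,41.569) [heading=60, move]
FD 5: (32,41.569) -> (34.5,45.899) [heading=60, move]
FD 1: (34.5,45.899) -> (35,46.765) [heading=60, move]
LT 90: heading 60 -> 150
RT 90: heading 150 -> 60
FD 13: (35,46.765) -> (41.5,58.024) [heading=60, move]
Final: pos=(41.5,58.024), heading=60, 3 segment(s) drawn

Segment endpoints: x in {0, 8, 12, 21.5}, y in {0, 6.928, 23.383}
xmin=0, ymin=0, xmax=21.5, ymax=23.383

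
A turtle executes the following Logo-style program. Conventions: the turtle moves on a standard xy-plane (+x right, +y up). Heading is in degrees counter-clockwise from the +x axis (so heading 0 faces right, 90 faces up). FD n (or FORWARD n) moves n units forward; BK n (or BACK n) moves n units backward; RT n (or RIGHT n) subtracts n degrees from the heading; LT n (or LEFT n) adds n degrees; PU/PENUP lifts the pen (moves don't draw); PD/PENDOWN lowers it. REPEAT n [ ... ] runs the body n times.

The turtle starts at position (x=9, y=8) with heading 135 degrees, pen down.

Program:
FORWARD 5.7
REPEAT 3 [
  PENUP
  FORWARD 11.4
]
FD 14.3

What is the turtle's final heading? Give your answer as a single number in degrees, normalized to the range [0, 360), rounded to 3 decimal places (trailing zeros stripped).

Answer: 135

Derivation:
Executing turtle program step by step:
Start: pos=(9,8), heading=135, pen down
FD 5.7: (9,8) -> (4.969,12.031) [heading=135, draw]
REPEAT 3 [
  -- iteration 1/3 --
  PU: pen up
  FD 11.4: (4.969,12.031) -> (-3.092,20.092) [heading=135, move]
  -- iteration 2/3 --
  PU: pen up
  FD 11.4: (-3.092,20.092) -> (-11.153,28.153) [heading=135, move]
  -- iteration 3/3 --
  PU: pen up
  FD 11.4: (-11.153,28.153) -> (-19.214,36.214) [heading=135, move]
]
FD 14.3: (-19.214,36.214) -> (-29.325,46.325) [heading=135, move]
Final: pos=(-29.325,46.325), heading=135, 1 segment(s) drawn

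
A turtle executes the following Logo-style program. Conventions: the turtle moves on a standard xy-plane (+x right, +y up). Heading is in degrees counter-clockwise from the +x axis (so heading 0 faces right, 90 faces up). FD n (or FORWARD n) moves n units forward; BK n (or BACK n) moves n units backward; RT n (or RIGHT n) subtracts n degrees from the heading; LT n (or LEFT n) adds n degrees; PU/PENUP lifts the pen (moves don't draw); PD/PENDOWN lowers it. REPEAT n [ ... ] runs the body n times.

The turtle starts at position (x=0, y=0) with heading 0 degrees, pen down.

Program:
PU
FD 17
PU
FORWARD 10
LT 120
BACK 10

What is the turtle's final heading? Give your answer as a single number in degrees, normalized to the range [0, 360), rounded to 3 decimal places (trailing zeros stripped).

Executing turtle program step by step:
Start: pos=(0,0), heading=0, pen down
PU: pen up
FD 17: (0,0) -> (17,0) [heading=0, move]
PU: pen up
FD 10: (17,0) -> (27,0) [heading=0, move]
LT 120: heading 0 -> 120
BK 10: (27,0) -> (32,-8.66) [heading=120, move]
Final: pos=(32,-8.66), heading=120, 0 segment(s) drawn

Answer: 120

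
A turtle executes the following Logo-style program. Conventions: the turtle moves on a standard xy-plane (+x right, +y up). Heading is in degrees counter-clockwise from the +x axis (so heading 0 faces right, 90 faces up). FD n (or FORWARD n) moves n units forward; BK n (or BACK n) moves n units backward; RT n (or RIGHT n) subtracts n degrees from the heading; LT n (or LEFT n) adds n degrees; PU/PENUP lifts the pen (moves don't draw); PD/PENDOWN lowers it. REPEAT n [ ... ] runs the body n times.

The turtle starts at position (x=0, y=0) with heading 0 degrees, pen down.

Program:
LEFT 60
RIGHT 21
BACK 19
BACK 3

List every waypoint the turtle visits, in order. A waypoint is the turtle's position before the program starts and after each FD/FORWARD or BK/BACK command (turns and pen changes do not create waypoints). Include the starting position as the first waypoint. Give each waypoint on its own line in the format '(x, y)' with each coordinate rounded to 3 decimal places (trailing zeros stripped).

Executing turtle program step by step:
Start: pos=(0,0), heading=0, pen down
LT 60: heading 0 -> 60
RT 21: heading 60 -> 39
BK 19: (0,0) -> (-14.766,-11.957) [heading=39, draw]
BK 3: (-14.766,-11.957) -> (-17.097,-13.845) [heading=39, draw]
Final: pos=(-17.097,-13.845), heading=39, 2 segment(s) drawn
Waypoints (3 total):
(0, 0)
(-14.766, -11.957)
(-17.097, -13.845)

Answer: (0, 0)
(-14.766, -11.957)
(-17.097, -13.845)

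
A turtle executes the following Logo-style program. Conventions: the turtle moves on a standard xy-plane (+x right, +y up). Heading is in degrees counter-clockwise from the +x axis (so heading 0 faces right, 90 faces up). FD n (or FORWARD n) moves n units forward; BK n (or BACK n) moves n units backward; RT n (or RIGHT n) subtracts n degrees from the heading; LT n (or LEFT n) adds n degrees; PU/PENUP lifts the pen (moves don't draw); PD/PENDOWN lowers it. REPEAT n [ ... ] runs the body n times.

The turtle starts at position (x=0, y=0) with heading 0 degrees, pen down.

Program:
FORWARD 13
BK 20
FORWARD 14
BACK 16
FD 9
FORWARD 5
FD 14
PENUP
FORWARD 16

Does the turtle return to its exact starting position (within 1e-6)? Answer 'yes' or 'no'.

Executing turtle program step by step:
Start: pos=(0,0), heading=0, pen down
FD 13: (0,0) -> (13,0) [heading=0, draw]
BK 20: (13,0) -> (-7,0) [heading=0, draw]
FD 14: (-7,0) -> (7,0) [heading=0, draw]
BK 16: (7,0) -> (-9,0) [heading=0, draw]
FD 9: (-9,0) -> (0,0) [heading=0, draw]
FD 5: (0,0) -> (5,0) [heading=0, draw]
FD 14: (5,0) -> (19,0) [heading=0, draw]
PU: pen up
FD 16: (19,0) -> (35,0) [heading=0, move]
Final: pos=(35,0), heading=0, 7 segment(s) drawn

Start position: (0, 0)
Final position: (35, 0)
Distance = 35; >= 1e-6 -> NOT closed

Answer: no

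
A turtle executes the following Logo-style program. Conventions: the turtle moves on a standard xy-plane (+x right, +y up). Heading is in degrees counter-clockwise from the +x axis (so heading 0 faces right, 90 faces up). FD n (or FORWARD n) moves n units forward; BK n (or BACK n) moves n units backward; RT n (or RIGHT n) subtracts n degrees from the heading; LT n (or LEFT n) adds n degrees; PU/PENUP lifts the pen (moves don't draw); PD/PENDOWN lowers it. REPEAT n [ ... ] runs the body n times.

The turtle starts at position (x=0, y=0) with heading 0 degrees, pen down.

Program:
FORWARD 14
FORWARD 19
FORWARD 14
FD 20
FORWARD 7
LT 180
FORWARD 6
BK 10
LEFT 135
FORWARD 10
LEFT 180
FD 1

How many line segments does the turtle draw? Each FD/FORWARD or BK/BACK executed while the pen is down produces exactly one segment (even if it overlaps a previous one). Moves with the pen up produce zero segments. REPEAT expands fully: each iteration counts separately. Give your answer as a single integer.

Answer: 9

Derivation:
Executing turtle program step by step:
Start: pos=(0,0), heading=0, pen down
FD 14: (0,0) -> (14,0) [heading=0, draw]
FD 19: (14,0) -> (33,0) [heading=0, draw]
FD 14: (33,0) -> (47,0) [heading=0, draw]
FD 20: (47,0) -> (67,0) [heading=0, draw]
FD 7: (67,0) -> (74,0) [heading=0, draw]
LT 180: heading 0 -> 180
FD 6: (74,0) -> (68,0) [heading=180, draw]
BK 10: (68,0) -> (78,0) [heading=180, draw]
LT 135: heading 180 -> 315
FD 10: (78,0) -> (85.071,-7.071) [heading=315, draw]
LT 180: heading 315 -> 135
FD 1: (85.071,-7.071) -> (84.364,-6.364) [heading=135, draw]
Final: pos=(84.364,-6.364), heading=135, 9 segment(s) drawn
Segments drawn: 9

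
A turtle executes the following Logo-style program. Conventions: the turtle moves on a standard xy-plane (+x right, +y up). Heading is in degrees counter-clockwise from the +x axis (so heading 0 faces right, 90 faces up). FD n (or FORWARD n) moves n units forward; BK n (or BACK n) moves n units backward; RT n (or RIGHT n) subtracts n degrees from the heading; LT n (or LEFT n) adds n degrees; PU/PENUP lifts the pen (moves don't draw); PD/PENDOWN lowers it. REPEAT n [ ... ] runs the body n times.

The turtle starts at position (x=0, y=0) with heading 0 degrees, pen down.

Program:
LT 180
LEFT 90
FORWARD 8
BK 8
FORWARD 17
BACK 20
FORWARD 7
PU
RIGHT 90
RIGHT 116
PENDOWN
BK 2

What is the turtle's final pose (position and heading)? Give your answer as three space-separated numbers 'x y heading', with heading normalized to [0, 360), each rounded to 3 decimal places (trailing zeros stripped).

Answer: -0.877 -5.798 64

Derivation:
Executing turtle program step by step:
Start: pos=(0,0), heading=0, pen down
LT 180: heading 0 -> 180
LT 90: heading 180 -> 270
FD 8: (0,0) -> (0,-8) [heading=270, draw]
BK 8: (0,-8) -> (0,0) [heading=270, draw]
FD 17: (0,0) -> (0,-17) [heading=270, draw]
BK 20: (0,-17) -> (0,3) [heading=270, draw]
FD 7: (0,3) -> (0,-4) [heading=270, draw]
PU: pen up
RT 90: heading 270 -> 180
RT 116: heading 180 -> 64
PD: pen down
BK 2: (0,-4) -> (-0.877,-5.798) [heading=64, draw]
Final: pos=(-0.877,-5.798), heading=64, 6 segment(s) drawn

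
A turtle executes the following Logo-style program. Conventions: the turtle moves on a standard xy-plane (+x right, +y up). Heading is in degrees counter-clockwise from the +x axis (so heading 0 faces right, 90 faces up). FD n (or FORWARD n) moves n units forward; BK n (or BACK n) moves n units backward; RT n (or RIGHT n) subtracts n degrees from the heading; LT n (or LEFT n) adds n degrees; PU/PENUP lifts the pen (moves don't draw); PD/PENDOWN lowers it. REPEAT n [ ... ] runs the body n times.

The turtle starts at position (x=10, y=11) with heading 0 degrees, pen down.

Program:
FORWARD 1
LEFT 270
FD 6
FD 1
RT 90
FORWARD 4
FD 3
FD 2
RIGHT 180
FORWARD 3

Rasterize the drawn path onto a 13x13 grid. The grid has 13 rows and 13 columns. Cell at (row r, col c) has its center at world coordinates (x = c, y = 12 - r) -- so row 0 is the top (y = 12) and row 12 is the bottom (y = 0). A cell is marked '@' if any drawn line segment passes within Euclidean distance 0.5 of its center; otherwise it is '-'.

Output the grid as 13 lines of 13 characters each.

Answer: -------------
----------@@-
-----------@-
-----------@-
-----------@-
-----------@-
-----------@-
-----------@-
--@@@@@@@@@@-
-------------
-------------
-------------
-------------

Derivation:
Segment 0: (10,11) -> (11,11)
Segment 1: (11,11) -> (11,5)
Segment 2: (11,5) -> (11,4)
Segment 3: (11,4) -> (7,4)
Segment 4: (7,4) -> (4,4)
Segment 5: (4,4) -> (2,4)
Segment 6: (2,4) -> (5,4)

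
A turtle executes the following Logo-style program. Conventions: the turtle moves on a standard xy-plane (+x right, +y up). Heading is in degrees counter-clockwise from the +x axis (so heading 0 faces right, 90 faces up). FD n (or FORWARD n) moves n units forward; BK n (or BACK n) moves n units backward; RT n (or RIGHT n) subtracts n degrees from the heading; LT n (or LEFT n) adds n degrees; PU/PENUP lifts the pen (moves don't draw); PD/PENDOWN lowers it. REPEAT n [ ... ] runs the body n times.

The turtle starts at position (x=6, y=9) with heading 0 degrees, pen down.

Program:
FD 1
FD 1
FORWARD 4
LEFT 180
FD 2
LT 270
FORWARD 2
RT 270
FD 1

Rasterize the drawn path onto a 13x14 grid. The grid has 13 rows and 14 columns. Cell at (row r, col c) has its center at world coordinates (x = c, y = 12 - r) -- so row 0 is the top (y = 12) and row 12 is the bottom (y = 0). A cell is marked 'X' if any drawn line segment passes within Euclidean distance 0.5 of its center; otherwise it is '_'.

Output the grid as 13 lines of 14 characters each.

Answer: ______________
_________XX___
__________X___
______XXXXXXX_
______________
______________
______________
______________
______________
______________
______________
______________
______________

Derivation:
Segment 0: (6,9) -> (7,9)
Segment 1: (7,9) -> (8,9)
Segment 2: (8,9) -> (12,9)
Segment 3: (12,9) -> (10,9)
Segment 4: (10,9) -> (10,11)
Segment 5: (10,11) -> (9,11)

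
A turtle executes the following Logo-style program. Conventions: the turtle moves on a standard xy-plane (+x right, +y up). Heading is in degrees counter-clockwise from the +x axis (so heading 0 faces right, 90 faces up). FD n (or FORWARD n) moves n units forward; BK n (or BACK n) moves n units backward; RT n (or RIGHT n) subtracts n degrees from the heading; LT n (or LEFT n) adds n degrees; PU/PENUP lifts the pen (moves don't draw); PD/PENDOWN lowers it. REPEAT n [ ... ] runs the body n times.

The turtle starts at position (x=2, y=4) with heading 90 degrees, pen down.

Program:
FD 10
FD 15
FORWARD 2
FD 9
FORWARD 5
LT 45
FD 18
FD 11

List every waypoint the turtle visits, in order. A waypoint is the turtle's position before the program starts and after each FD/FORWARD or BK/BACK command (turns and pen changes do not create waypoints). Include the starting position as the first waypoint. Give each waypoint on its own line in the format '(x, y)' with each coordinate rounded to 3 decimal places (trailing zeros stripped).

Executing turtle program step by step:
Start: pos=(2,4), heading=90, pen down
FD 10: (2,4) -> (2,14) [heading=90, draw]
FD 15: (2,14) -> (2,29) [heading=90, draw]
FD 2: (2,29) -> (2,31) [heading=90, draw]
FD 9: (2,31) -> (2,40) [heading=90, draw]
FD 5: (2,40) -> (2,45) [heading=90, draw]
LT 45: heading 90 -> 135
FD 18: (2,45) -> (-10.728,57.728) [heading=135, draw]
FD 11: (-10.728,57.728) -> (-18.506,65.506) [heading=135, draw]
Final: pos=(-18.506,65.506), heading=135, 7 segment(s) drawn
Waypoints (8 total):
(2, 4)
(2, 14)
(2, 29)
(2, 31)
(2, 40)
(2, 45)
(-10.728, 57.728)
(-18.506, 65.506)

Answer: (2, 4)
(2, 14)
(2, 29)
(2, 31)
(2, 40)
(2, 45)
(-10.728, 57.728)
(-18.506, 65.506)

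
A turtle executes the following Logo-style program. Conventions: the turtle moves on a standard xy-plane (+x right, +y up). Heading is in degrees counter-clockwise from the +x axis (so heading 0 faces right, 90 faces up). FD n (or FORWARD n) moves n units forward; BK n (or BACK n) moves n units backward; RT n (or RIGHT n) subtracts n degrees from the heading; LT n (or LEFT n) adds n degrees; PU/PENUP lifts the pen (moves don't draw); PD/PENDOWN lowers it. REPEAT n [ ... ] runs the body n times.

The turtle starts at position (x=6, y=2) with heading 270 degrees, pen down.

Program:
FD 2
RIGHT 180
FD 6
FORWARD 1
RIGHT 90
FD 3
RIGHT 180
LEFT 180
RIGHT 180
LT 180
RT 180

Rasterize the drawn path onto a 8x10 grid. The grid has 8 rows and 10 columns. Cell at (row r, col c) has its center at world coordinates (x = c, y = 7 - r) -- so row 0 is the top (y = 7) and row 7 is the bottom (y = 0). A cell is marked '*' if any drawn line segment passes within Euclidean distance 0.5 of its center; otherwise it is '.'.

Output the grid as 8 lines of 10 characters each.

Answer: ......****
......*...
......*...
......*...
......*...
......*...
......*...
......*...

Derivation:
Segment 0: (6,2) -> (6,0)
Segment 1: (6,0) -> (6,6)
Segment 2: (6,6) -> (6,7)
Segment 3: (6,7) -> (9,7)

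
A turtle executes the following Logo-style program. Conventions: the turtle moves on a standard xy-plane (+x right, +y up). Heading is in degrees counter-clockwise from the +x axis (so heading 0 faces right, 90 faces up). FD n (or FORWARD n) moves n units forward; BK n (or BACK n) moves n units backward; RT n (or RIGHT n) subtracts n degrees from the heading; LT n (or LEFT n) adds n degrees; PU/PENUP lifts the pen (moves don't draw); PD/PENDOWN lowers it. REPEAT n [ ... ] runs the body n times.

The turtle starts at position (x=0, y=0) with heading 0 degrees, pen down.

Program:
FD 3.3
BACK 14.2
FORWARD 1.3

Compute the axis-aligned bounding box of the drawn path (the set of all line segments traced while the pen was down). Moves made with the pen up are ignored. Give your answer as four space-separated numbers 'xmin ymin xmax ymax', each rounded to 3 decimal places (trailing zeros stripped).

Executing turtle program step by step:
Start: pos=(0,0), heading=0, pen down
FD 3.3: (0,0) -> (3.3,0) [heading=0, draw]
BK 14.2: (3.3,0) -> (-10.9,0) [heading=0, draw]
FD 1.3: (-10.9,0) -> (-9.6,0) [heading=0, draw]
Final: pos=(-9.6,0), heading=0, 3 segment(s) drawn

Segment endpoints: x in {-10.9, -9.6, 0, 3.3}, y in {0}
xmin=-10.9, ymin=0, xmax=3.3, ymax=0

Answer: -10.9 0 3.3 0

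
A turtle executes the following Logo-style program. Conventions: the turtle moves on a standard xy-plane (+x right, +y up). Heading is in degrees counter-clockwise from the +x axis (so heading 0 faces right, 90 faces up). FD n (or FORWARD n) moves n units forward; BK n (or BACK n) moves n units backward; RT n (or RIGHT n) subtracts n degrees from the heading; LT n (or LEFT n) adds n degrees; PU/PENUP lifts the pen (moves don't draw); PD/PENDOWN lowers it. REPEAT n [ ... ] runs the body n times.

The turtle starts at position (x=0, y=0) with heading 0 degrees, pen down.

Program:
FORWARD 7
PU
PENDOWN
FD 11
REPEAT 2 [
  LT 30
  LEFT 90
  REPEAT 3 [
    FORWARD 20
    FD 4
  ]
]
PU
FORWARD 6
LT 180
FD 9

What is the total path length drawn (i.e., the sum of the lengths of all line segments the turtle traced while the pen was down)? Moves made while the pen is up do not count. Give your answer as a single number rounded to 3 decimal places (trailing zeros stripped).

Executing turtle program step by step:
Start: pos=(0,0), heading=0, pen down
FD 7: (0,0) -> (7,0) [heading=0, draw]
PU: pen up
PD: pen down
FD 11: (7,0) -> (18,0) [heading=0, draw]
REPEAT 2 [
  -- iteration 1/2 --
  LT 30: heading 0 -> 30
  LT 90: heading 30 -> 120
  REPEAT 3 [
    -- iteration 1/3 --
    FD 20: (18,0) -> (8,17.321) [heading=120, draw]
    FD 4: (8,17.321) -> (6,20.785) [heading=120, draw]
    -- iteration 2/3 --
    FD 20: (6,20.785) -> (-4,38.105) [heading=120, draw]
    FD 4: (-4,38.105) -> (-6,41.569) [heading=120, draw]
    -- iteration 3/3 --
    FD 20: (-6,41.569) -> (-16,58.89) [heading=120, draw]
    FD 4: (-16,58.89) -> (-18,62.354) [heading=120, draw]
  ]
  -- iteration 2/2 --
  LT 30: heading 120 -> 150
  LT 90: heading 150 -> 240
  REPEAT 3 [
    -- iteration 1/3 --
    FD 20: (-18,62.354) -> (-28,45.033) [heading=240, draw]
    FD 4: (-28,45.033) -> (-30,41.569) [heading=240, draw]
    -- iteration 2/3 --
    FD 20: (-30,41.569) -> (-40,24.249) [heading=240, draw]
    FD 4: (-40,24.249) -> (-42,20.785) [heading=240, draw]
    -- iteration 3/3 --
    FD 20: (-42,20.785) -> (-52,3.464) [heading=240, draw]
    FD 4: (-52,3.464) -> (-54,0) [heading=240, draw]
  ]
]
PU: pen up
FD 6: (-54,0) -> (-57,-5.196) [heading=240, move]
LT 180: heading 240 -> 60
FD 9: (-57,-5.196) -> (-52.5,2.598) [heading=60, move]
Final: pos=(-52.5,2.598), heading=60, 14 segment(s) drawn

Segment lengths:
  seg 1: (0,0) -> (7,0), length = 7
  seg 2: (7,0) -> (18,0), length = 11
  seg 3: (18,0) -> (8,17.321), length = 20
  seg 4: (8,17.321) -> (6,20.785), length = 4
  seg 5: (6,20.785) -> (-4,38.105), length = 20
  seg 6: (-4,38.105) -> (-6,41.569), length = 4
  seg 7: (-6,41.569) -> (-16,58.89), length = 20
  seg 8: (-16,58.89) -> (-18,62.354), length = 4
  seg 9: (-18,62.354) -> (-28,45.033), length = 20
  seg 10: (-28,45.033) -> (-30,41.569), length = 4
  seg 11: (-30,41.569) -> (-40,24.249), length = 20
  seg 12: (-40,24.249) -> (-42,20.785), length = 4
  seg 13: (-42,20.785) -> (-52,3.464), length = 20
  seg 14: (-52,3.464) -> (-54,0), length = 4
Total = 162

Answer: 162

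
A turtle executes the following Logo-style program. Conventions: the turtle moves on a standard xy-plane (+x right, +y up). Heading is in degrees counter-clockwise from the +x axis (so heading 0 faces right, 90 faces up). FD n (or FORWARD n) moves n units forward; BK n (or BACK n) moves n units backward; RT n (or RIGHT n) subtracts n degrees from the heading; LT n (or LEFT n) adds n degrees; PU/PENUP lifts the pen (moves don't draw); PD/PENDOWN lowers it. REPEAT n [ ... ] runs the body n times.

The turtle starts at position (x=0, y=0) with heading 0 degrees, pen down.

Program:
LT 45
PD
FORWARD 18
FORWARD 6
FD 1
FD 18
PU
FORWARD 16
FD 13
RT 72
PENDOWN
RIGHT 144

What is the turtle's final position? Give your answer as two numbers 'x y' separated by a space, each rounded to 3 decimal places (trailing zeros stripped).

Executing turtle program step by step:
Start: pos=(0,0), heading=0, pen down
LT 45: heading 0 -> 45
PD: pen down
FD 18: (0,0) -> (12.728,12.728) [heading=45, draw]
FD 6: (12.728,12.728) -> (16.971,16.971) [heading=45, draw]
FD 1: (16.971,16.971) -> (17.678,17.678) [heading=45, draw]
FD 18: (17.678,17.678) -> (30.406,30.406) [heading=45, draw]
PU: pen up
FD 16: (30.406,30.406) -> (41.719,41.719) [heading=45, move]
FD 13: (41.719,41.719) -> (50.912,50.912) [heading=45, move]
RT 72: heading 45 -> 333
PD: pen down
RT 144: heading 333 -> 189
Final: pos=(50.912,50.912), heading=189, 4 segment(s) drawn

Answer: 50.912 50.912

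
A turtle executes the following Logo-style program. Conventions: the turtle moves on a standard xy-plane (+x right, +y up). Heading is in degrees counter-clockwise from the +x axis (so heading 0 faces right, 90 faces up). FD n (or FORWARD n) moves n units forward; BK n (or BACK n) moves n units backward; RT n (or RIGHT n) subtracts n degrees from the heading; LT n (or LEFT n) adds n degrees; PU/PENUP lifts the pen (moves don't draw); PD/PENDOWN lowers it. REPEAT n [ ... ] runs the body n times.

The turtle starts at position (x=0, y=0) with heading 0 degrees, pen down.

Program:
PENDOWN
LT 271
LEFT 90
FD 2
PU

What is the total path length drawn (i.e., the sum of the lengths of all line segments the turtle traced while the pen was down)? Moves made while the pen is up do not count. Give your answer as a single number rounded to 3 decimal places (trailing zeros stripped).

Executing turtle program step by step:
Start: pos=(0,0), heading=0, pen down
PD: pen down
LT 271: heading 0 -> 271
LT 90: heading 271 -> 1
FD 2: (0,0) -> (2,0.035) [heading=1, draw]
PU: pen up
Final: pos=(2,0.035), heading=1, 1 segment(s) drawn

Segment lengths:
  seg 1: (0,0) -> (2,0.035), length = 2
Total = 2

Answer: 2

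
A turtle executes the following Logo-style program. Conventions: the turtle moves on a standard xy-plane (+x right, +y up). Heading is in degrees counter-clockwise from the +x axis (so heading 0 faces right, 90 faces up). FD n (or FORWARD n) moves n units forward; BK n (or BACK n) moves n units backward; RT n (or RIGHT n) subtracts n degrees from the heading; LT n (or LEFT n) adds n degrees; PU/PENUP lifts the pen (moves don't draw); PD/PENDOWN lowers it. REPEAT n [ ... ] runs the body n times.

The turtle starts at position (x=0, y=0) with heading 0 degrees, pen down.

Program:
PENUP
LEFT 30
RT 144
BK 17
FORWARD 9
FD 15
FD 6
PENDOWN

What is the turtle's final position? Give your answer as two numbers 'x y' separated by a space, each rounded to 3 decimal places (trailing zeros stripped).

Answer: -5.288 -11.876

Derivation:
Executing turtle program step by step:
Start: pos=(0,0), heading=0, pen down
PU: pen up
LT 30: heading 0 -> 30
RT 144: heading 30 -> 246
BK 17: (0,0) -> (6.915,15.53) [heading=246, move]
FD 9: (6.915,15.53) -> (3.254,7.308) [heading=246, move]
FD 15: (3.254,7.308) -> (-2.847,-6.395) [heading=246, move]
FD 6: (-2.847,-6.395) -> (-5.288,-11.876) [heading=246, move]
PD: pen down
Final: pos=(-5.288,-11.876), heading=246, 0 segment(s) drawn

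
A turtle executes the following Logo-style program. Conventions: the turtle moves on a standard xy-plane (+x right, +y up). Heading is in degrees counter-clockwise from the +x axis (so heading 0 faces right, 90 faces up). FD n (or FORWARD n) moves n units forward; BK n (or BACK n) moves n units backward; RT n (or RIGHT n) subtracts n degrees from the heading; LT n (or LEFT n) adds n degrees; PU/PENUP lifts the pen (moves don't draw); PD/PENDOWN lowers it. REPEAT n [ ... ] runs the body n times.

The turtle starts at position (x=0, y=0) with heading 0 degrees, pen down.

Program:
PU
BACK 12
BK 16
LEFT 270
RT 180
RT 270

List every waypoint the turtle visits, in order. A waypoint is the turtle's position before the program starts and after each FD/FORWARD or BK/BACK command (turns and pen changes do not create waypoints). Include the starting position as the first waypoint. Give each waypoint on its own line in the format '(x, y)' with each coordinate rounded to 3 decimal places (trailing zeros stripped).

Executing turtle program step by step:
Start: pos=(0,0), heading=0, pen down
PU: pen up
BK 12: (0,0) -> (-12,0) [heading=0, move]
BK 16: (-12,0) -> (-28,0) [heading=0, move]
LT 270: heading 0 -> 270
RT 180: heading 270 -> 90
RT 270: heading 90 -> 180
Final: pos=(-28,0), heading=180, 0 segment(s) drawn
Waypoints (3 total):
(0, 0)
(-12, 0)
(-28, 0)

Answer: (0, 0)
(-12, 0)
(-28, 0)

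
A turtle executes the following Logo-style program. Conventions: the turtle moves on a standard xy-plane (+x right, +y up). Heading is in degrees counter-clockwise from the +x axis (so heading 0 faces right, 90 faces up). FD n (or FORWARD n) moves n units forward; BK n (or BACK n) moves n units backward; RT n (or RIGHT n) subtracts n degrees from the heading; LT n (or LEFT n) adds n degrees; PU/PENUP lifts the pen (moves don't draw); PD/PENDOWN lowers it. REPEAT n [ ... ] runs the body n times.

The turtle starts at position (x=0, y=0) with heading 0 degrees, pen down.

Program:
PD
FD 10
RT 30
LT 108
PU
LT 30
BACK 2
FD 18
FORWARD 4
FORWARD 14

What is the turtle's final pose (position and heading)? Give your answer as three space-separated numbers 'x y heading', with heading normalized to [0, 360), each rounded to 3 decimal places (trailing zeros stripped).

Executing turtle program step by step:
Start: pos=(0,0), heading=0, pen down
PD: pen down
FD 10: (0,0) -> (10,0) [heading=0, draw]
RT 30: heading 0 -> 330
LT 108: heading 330 -> 78
PU: pen up
LT 30: heading 78 -> 108
BK 2: (10,0) -> (10.618,-1.902) [heading=108, move]
FD 18: (10.618,-1.902) -> (5.056,15.217) [heading=108, move]
FD 4: (5.056,15.217) -> (3.82,19.021) [heading=108, move]
FD 14: (3.82,19.021) -> (-0.507,32.336) [heading=108, move]
Final: pos=(-0.507,32.336), heading=108, 1 segment(s) drawn

Answer: -0.507 32.336 108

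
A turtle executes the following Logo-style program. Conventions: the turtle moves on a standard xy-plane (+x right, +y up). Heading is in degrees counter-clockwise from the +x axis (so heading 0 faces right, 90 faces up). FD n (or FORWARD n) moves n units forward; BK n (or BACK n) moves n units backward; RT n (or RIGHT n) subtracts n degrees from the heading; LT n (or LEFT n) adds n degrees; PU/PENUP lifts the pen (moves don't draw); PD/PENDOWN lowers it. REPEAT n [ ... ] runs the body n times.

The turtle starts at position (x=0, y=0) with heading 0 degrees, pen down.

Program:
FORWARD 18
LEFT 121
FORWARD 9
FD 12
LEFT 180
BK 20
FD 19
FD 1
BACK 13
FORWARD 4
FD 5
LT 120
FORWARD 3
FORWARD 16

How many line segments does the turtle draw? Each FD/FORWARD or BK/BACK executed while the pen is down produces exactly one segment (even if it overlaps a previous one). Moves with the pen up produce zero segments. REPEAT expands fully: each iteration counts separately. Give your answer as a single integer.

Answer: 11

Derivation:
Executing turtle program step by step:
Start: pos=(0,0), heading=0, pen down
FD 18: (0,0) -> (18,0) [heading=0, draw]
LT 121: heading 0 -> 121
FD 9: (18,0) -> (13.365,7.715) [heading=121, draw]
FD 12: (13.365,7.715) -> (7.184,18.001) [heading=121, draw]
LT 180: heading 121 -> 301
BK 20: (7.184,18.001) -> (-3.117,35.144) [heading=301, draw]
FD 19: (-3.117,35.144) -> (6.669,18.858) [heading=301, draw]
FD 1: (6.669,18.858) -> (7.184,18.001) [heading=301, draw]
BK 13: (7.184,18.001) -> (0.489,29.144) [heading=301, draw]
FD 4: (0.489,29.144) -> (2.549,25.715) [heading=301, draw]
FD 5: (2.549,25.715) -> (5.124,21.429) [heading=301, draw]
LT 120: heading 301 -> 61
FD 3: (5.124,21.429) -> (6.578,24.053) [heading=61, draw]
FD 16: (6.578,24.053) -> (14.335,38.047) [heading=61, draw]
Final: pos=(14.335,38.047), heading=61, 11 segment(s) drawn
Segments drawn: 11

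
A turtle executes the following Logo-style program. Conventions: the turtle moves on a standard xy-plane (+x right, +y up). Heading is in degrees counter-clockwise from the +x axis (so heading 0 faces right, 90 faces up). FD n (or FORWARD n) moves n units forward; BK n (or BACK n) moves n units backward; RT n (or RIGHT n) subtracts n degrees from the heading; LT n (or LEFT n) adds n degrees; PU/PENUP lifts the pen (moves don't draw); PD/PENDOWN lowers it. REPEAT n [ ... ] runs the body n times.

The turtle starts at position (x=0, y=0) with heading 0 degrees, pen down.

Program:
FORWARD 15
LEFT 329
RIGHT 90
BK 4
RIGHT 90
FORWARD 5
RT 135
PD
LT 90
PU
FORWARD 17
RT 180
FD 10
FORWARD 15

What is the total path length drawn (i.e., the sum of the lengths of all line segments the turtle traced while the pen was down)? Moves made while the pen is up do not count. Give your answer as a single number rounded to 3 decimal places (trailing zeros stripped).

Executing turtle program step by step:
Start: pos=(0,0), heading=0, pen down
FD 15: (0,0) -> (15,0) [heading=0, draw]
LT 329: heading 0 -> 329
RT 90: heading 329 -> 239
BK 4: (15,0) -> (17.06,3.429) [heading=239, draw]
RT 90: heading 239 -> 149
FD 5: (17.06,3.429) -> (12.774,6.004) [heading=149, draw]
RT 135: heading 149 -> 14
PD: pen down
LT 90: heading 14 -> 104
PU: pen up
FD 17: (12.774,6.004) -> (8.662,22.499) [heading=104, move]
RT 180: heading 104 -> 284
FD 10: (8.662,22.499) -> (11.081,12.796) [heading=284, move]
FD 15: (11.081,12.796) -> (14.71,-1.759) [heading=284, move]
Final: pos=(14.71,-1.759), heading=284, 3 segment(s) drawn

Segment lengths:
  seg 1: (0,0) -> (15,0), length = 15
  seg 2: (15,0) -> (17.06,3.429), length = 4
  seg 3: (17.06,3.429) -> (12.774,6.004), length = 5
Total = 24

Answer: 24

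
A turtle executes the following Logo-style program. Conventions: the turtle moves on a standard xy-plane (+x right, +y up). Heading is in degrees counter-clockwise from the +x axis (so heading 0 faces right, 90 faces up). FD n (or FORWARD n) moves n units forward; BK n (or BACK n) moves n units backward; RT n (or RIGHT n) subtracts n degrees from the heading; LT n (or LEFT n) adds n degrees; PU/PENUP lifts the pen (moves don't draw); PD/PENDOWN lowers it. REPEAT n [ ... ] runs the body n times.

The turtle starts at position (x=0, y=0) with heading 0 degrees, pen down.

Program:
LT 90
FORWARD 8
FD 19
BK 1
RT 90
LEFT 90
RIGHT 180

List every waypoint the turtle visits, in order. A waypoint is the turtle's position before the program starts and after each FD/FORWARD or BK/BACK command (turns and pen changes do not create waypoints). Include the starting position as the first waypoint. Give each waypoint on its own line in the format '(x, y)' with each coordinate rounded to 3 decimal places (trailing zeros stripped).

Answer: (0, 0)
(0, 8)
(0, 27)
(0, 26)

Derivation:
Executing turtle program step by step:
Start: pos=(0,0), heading=0, pen down
LT 90: heading 0 -> 90
FD 8: (0,0) -> (0,8) [heading=90, draw]
FD 19: (0,8) -> (0,27) [heading=90, draw]
BK 1: (0,27) -> (0,26) [heading=90, draw]
RT 90: heading 90 -> 0
LT 90: heading 0 -> 90
RT 180: heading 90 -> 270
Final: pos=(0,26), heading=270, 3 segment(s) drawn
Waypoints (4 total):
(0, 0)
(0, 8)
(0, 27)
(0, 26)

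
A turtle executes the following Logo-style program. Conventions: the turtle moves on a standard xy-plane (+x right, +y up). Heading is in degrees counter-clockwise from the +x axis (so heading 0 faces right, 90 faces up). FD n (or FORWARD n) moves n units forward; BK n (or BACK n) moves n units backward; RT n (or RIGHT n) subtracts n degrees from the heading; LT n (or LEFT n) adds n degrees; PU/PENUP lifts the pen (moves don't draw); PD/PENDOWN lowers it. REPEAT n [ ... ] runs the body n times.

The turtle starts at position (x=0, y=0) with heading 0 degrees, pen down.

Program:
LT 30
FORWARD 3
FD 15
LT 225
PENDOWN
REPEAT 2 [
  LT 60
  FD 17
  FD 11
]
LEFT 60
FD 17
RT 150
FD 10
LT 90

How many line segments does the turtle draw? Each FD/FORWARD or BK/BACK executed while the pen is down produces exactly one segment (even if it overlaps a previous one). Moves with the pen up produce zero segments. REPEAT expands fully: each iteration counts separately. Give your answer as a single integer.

Executing turtle program step by step:
Start: pos=(0,0), heading=0, pen down
LT 30: heading 0 -> 30
FD 3: (0,0) -> (2.598,1.5) [heading=30, draw]
FD 15: (2.598,1.5) -> (15.588,9) [heading=30, draw]
LT 225: heading 30 -> 255
PD: pen down
REPEAT 2 [
  -- iteration 1/2 --
  LT 60: heading 255 -> 315
  FD 17: (15.588,9) -> (27.609,-3.021) [heading=315, draw]
  FD 11: (27.609,-3.021) -> (35.387,-10.799) [heading=315, draw]
  -- iteration 2/2 --
  LT 60: heading 315 -> 15
  FD 17: (35.387,-10.799) -> (51.808,-6.399) [heading=15, draw]
  FD 11: (51.808,-6.399) -> (62.433,-3.552) [heading=15, draw]
]
LT 60: heading 15 -> 75
FD 17: (62.433,-3.552) -> (66.833,12.869) [heading=75, draw]
RT 150: heading 75 -> 285
FD 10: (66.833,12.869) -> (69.421,3.209) [heading=285, draw]
LT 90: heading 285 -> 15
Final: pos=(69.421,3.209), heading=15, 8 segment(s) drawn
Segments drawn: 8

Answer: 8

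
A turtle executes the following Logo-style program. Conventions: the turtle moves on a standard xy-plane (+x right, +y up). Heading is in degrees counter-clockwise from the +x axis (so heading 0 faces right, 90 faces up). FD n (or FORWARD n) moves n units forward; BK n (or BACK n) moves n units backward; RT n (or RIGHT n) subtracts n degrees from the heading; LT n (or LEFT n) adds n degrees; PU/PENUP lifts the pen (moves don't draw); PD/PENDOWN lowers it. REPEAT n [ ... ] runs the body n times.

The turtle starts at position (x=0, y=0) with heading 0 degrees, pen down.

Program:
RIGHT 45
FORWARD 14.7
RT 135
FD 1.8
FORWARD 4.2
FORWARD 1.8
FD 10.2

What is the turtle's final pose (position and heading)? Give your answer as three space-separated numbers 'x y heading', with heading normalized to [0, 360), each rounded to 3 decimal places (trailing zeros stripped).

Executing turtle program step by step:
Start: pos=(0,0), heading=0, pen down
RT 45: heading 0 -> 315
FD 14.7: (0,0) -> (10.394,-10.394) [heading=315, draw]
RT 135: heading 315 -> 180
FD 1.8: (10.394,-10.394) -> (8.594,-10.394) [heading=180, draw]
FD 4.2: (8.594,-10.394) -> (4.394,-10.394) [heading=180, draw]
FD 1.8: (4.394,-10.394) -> (2.594,-10.394) [heading=180, draw]
FD 10.2: (2.594,-10.394) -> (-7.606,-10.394) [heading=180, draw]
Final: pos=(-7.606,-10.394), heading=180, 5 segment(s) drawn

Answer: -7.606 -10.394 180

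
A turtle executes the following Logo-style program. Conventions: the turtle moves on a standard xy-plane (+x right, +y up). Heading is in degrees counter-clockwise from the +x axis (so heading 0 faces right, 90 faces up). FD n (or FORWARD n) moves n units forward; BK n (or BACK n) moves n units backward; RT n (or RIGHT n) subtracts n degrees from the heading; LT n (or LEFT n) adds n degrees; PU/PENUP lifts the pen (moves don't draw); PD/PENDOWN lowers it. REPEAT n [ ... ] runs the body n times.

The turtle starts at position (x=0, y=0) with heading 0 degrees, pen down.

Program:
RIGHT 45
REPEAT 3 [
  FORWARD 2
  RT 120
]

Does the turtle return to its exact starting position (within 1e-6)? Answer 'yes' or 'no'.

Executing turtle program step by step:
Start: pos=(0,0), heading=0, pen down
RT 45: heading 0 -> 315
REPEAT 3 [
  -- iteration 1/3 --
  FD 2: (0,0) -> (1.414,-1.414) [heading=315, draw]
  RT 120: heading 315 -> 195
  -- iteration 2/3 --
  FD 2: (1.414,-1.414) -> (-0.518,-1.932) [heading=195, draw]
  RT 120: heading 195 -> 75
  -- iteration 3/3 --
  FD 2: (-0.518,-1.932) -> (0,0) [heading=75, draw]
  RT 120: heading 75 -> 315
]
Final: pos=(0,0), heading=315, 3 segment(s) drawn

Start position: (0, 0)
Final position: (0, 0)
Distance = 0; < 1e-6 -> CLOSED

Answer: yes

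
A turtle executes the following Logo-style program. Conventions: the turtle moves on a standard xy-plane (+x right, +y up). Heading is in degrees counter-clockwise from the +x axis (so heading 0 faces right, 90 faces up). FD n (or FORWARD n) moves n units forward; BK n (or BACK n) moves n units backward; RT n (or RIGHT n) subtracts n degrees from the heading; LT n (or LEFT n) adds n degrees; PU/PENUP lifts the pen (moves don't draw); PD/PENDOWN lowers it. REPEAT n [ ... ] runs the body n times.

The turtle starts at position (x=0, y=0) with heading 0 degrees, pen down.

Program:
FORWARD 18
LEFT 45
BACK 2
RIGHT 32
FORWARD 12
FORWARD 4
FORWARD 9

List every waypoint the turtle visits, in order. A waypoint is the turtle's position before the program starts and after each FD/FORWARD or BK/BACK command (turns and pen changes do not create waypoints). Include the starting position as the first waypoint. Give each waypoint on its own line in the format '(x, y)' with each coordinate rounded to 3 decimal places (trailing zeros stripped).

Answer: (0, 0)
(18, 0)
(16.586, -1.414)
(28.278, 1.285)
(32.176, 2.185)
(40.945, 4.21)

Derivation:
Executing turtle program step by step:
Start: pos=(0,0), heading=0, pen down
FD 18: (0,0) -> (18,0) [heading=0, draw]
LT 45: heading 0 -> 45
BK 2: (18,0) -> (16.586,-1.414) [heading=45, draw]
RT 32: heading 45 -> 13
FD 12: (16.586,-1.414) -> (28.278,1.285) [heading=13, draw]
FD 4: (28.278,1.285) -> (32.176,2.185) [heading=13, draw]
FD 9: (32.176,2.185) -> (40.945,4.21) [heading=13, draw]
Final: pos=(40.945,4.21), heading=13, 5 segment(s) drawn
Waypoints (6 total):
(0, 0)
(18, 0)
(16.586, -1.414)
(28.278, 1.285)
(32.176, 2.185)
(40.945, 4.21)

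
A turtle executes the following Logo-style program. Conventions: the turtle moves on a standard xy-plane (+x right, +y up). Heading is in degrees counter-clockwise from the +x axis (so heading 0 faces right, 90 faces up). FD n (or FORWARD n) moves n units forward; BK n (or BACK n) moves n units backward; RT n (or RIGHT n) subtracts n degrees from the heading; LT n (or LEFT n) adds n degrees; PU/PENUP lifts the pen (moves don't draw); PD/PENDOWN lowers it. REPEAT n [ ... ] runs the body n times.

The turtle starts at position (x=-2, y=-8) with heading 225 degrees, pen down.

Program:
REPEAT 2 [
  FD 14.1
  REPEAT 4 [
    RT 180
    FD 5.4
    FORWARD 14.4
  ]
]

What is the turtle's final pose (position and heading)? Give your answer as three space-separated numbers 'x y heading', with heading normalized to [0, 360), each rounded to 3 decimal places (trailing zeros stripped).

Executing turtle program step by step:
Start: pos=(-2,-8), heading=225, pen down
REPEAT 2 [
  -- iteration 1/2 --
  FD 14.1: (-2,-8) -> (-11.97,-17.97) [heading=225, draw]
  REPEAT 4 [
    -- iteration 1/4 --
    RT 180: heading 225 -> 45
    FD 5.4: (-11.97,-17.97) -> (-8.152,-14.152) [heading=45, draw]
    FD 14.4: (-8.152,-14.152) -> (2.031,-3.969) [heading=45, draw]
    -- iteration 2/4 --
    RT 180: heading 45 -> 225
    FD 5.4: (2.031,-3.969) -> (-1.788,-7.788) [heading=225, draw]
    FD 14.4: (-1.788,-7.788) -> (-11.97,-17.97) [heading=225, draw]
    -- iteration 3/4 --
    RT 180: heading 225 -> 45
    FD 5.4: (-11.97,-17.97) -> (-8.152,-14.152) [heading=45, draw]
    FD 14.4: (-8.152,-14.152) -> (2.031,-3.969) [heading=45, draw]
    -- iteration 4/4 --
    RT 180: heading 45 -> 225
    FD 5.4: (2.031,-3.969) -> (-1.788,-7.788) [heading=225, draw]
    FD 14.4: (-1.788,-7.788) -> (-11.97,-17.97) [heading=225, draw]
  ]
  -- iteration 2/2 --
  FD 14.1: (-11.97,-17.97) -> (-21.94,-27.94) [heading=225, draw]
  REPEAT 4 [
    -- iteration 1/4 --
    RT 180: heading 225 -> 45
    FD 5.4: (-21.94,-27.94) -> (-18.122,-24.122) [heading=45, draw]
    FD 14.4: (-18.122,-24.122) -> (-7.94,-13.94) [heading=45, draw]
    -- iteration 2/4 --
    RT 180: heading 45 -> 225
    FD 5.4: (-7.94,-13.94) -> (-11.758,-17.758) [heading=225, draw]
    FD 14.4: (-11.758,-17.758) -> (-21.94,-27.94) [heading=225, draw]
    -- iteration 3/4 --
    RT 180: heading 225 -> 45
    FD 5.4: (-21.94,-27.94) -> (-18.122,-24.122) [heading=45, draw]
    FD 14.4: (-18.122,-24.122) -> (-7.94,-13.94) [heading=45, draw]
    -- iteration 4/4 --
    RT 180: heading 45 -> 225
    FD 5.4: (-7.94,-13.94) -> (-11.758,-17.758) [heading=225, draw]
    FD 14.4: (-11.758,-17.758) -> (-21.94,-27.94) [heading=225, draw]
  ]
]
Final: pos=(-21.94,-27.94), heading=225, 18 segment(s) drawn

Answer: -21.94 -27.94 225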